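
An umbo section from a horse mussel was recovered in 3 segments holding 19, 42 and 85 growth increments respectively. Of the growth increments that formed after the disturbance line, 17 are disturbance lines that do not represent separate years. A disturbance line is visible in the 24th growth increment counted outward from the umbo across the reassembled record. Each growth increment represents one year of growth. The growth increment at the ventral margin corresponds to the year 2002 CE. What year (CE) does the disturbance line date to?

1897 CE

Total growth increments = 19 + 42 + 85 = 146.
146 − 24 = 122 growth increments lie beyond the disturbance line toward the ventral margin.
122 − 17 false = 105 true growth increments after the disturbance line.
2002 − 105 = 1897 CE.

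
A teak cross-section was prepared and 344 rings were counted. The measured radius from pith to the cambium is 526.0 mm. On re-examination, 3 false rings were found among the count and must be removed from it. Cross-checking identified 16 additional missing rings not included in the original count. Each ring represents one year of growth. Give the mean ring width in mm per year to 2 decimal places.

1.47 mm per year

True ring count = 344 − 3 + 16 = 357.
Mean rate = 526.0 mm / 357 years ≈ 1.47 mm per year.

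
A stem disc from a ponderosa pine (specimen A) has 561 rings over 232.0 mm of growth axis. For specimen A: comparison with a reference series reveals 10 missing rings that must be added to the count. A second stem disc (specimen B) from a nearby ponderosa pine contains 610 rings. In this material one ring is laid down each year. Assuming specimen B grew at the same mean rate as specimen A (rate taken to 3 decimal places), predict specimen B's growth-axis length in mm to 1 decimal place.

247.7 mm

Specimen A: adjusted count: 561 + 10 = 571 rings.
A: Mean rate = 232.0 mm / 571 years ≈ 0.406 mm/year.
B's length ≈ 0.406 × 610 = 247.7 mm.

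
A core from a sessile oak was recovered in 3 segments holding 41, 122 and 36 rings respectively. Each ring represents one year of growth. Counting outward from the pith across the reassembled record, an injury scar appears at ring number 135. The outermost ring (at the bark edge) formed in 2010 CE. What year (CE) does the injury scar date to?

1946 CE

Total rings = 41 + 122 + 36 = 199.
The injury scar sits at ring 135 from the pith, so 199 − 135 = 64 rings formed after it.
2010 − 64 = 1946 CE.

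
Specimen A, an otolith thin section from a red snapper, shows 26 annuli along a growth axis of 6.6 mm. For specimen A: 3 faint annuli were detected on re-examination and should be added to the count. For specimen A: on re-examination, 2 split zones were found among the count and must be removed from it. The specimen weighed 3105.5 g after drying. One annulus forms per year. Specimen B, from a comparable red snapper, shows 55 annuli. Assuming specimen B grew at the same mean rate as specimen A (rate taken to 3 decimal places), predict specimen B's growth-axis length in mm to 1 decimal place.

Specimen A: adjusted count: 26 − 2 + 3 = 27 annuli.
A: Extension rate ≈ 6.6 / 27 = 0.244 mm/yr.
Length of B = 0.244 × 55 = 13.4 mm.

13.4 mm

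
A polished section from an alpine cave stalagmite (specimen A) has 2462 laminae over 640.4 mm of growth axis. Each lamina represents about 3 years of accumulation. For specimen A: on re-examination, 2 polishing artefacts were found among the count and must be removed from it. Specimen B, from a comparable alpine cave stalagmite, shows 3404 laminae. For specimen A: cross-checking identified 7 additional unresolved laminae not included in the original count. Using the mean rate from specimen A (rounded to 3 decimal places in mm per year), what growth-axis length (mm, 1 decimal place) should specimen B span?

888.4 mm

Specimen A: correcting the raw count gives 2462 − 2 + 7 = 2467 true laminae.
Specimen A: multiplying by 3 years per lamina: 2467 × 3 = 7401 years.
A: Mean rate = 640.4 mm / 7401 years ≈ 0.087 mm/year.
Specimen B: 3404 laminae at 3 years each span 3404 × 3 = 10212 years. Length of B = 0.087 × 10212 = 888.4 mm.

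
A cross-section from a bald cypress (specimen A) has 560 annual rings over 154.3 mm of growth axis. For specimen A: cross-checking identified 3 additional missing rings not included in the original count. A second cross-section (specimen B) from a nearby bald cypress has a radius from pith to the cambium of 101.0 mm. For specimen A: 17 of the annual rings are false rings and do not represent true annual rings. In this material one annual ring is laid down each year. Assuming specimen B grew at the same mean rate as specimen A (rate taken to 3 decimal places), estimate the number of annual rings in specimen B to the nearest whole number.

Specimen A: after corrections the count is 560 − 17 + 3 = 546 annual rings.
A: Mean rate = 154.3 mm / 546 years ≈ 0.283 mm per year.
B spans 101.0 / 0.283 = 356.89 years ≈ 357 annual rings.

357 annual rings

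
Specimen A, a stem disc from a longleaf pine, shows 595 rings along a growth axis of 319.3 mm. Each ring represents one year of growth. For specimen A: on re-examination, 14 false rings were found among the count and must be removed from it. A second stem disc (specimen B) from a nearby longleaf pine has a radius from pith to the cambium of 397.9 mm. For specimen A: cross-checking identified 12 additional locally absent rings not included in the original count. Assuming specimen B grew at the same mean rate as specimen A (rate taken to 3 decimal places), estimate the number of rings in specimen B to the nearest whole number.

740 rings

Specimen A: true ring count = 595 − 14 + 12 = 593.
A: Extension rate ≈ 319.3 / 593 = 0.538 mm/year.
B spans 397.9 / 0.538 = 739.59 years ≈ 740 rings.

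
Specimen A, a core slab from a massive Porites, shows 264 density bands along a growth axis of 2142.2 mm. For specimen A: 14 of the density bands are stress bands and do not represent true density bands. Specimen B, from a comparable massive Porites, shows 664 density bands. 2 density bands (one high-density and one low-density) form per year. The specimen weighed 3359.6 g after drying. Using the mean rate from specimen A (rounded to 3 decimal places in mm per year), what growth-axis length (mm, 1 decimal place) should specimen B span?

5689.8 mm

Specimen A: after corrections the count is 264 − 14 = 250 density bands.
Specimen A: with 2 density bands per year, 250 / 2 = 125 years.
A: Extension rate ≈ 2142.2 / 125 = 17.138 mm/year.
Specimen B: dividing by 2 density bands per year: 664 / 2 = 332 years. For B, 17.138 mm/year × 332 years = 5689.8 mm.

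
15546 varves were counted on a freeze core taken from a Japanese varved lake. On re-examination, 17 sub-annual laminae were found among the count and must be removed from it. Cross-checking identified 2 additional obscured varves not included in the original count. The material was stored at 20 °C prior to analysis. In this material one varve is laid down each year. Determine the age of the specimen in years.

True varve count = 15546 − 17 + 2 = 15531.
At one varve per year, that is 15531 years.

15531 yr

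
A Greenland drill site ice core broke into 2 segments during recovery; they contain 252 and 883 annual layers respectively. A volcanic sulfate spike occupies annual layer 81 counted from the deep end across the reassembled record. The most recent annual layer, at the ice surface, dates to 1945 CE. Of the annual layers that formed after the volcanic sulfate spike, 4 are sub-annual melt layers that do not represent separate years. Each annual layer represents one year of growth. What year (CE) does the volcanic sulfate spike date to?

Total annual layers = 252 + 883 = 1135.
1135 − 81 = 1054 annual layers lie beyond the volcanic sulfate spike toward the ice surface.
1054 − 4 false = 1050 true annual layers after the volcanic sulfate spike.
1945 − 1050 = 895 CE.

895 CE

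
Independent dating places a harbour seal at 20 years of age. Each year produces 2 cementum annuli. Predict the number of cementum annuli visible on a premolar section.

40 cementum annuli

20 years at 2 cementum annuli per year gives 20 × 2 = 40 cementum annuli.
So 40 cementum annuli should be present.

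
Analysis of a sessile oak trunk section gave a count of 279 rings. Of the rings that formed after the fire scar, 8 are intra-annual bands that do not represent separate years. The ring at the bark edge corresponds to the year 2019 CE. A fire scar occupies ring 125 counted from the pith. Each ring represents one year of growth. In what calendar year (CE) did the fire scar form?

1873 CE

279 − 125 = 154 rings lie beyond the fire scar toward the bark edge.
Removing the 8 false rings leaves 154 − 8 = 146 true rings beyond the fire scar.
2019 − 146 = 1873 CE.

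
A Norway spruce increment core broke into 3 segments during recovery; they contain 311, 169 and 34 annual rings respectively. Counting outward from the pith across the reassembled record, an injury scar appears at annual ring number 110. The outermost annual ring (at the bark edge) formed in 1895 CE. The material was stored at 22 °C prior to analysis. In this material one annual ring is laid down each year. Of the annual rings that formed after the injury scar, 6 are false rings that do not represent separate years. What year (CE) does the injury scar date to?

1497 CE

Total annual rings = 311 + 169 + 34 = 514.
Between annual ring 110 and the bark edge there are 514 − 110 = 404 annual rings.
404 − 6 false = 398 true annual rings after the injury scar.
Counting back 398 years from 1895 CE places the injury scar in 1895 − 398 = 1497 CE.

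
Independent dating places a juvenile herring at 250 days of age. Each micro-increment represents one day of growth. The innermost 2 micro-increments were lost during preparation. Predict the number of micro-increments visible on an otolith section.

One micro-increment per day gives 250 micro-increments over 250 days.
Subtracting the 2 micro-increments not captured gives 250 − 2 = 248 micro-increments in the record.

248 micro-increments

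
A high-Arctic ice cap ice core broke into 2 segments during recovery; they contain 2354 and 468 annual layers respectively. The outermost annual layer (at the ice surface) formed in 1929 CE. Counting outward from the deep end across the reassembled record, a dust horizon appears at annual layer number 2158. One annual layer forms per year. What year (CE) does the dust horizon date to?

Total annual layers = 2354 + 468 = 2822.
2822 − 2158 = 664 annual layers lie beyond the dust horizon toward the ice surface.
Counting back 664 years from 1929 CE places the dust horizon in 1929 − 664 = 1265 CE.

1265 CE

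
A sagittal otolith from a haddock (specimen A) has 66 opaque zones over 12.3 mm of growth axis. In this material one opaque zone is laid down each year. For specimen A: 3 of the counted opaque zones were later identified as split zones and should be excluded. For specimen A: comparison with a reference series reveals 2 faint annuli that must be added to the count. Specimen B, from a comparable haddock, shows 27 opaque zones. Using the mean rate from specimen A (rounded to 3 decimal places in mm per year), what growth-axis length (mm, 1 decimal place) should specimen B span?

Specimen A: true opaque zone count = 66 − 3 + 2 = 65.
A: 12.3 mm over 65 years gives 12.3 / 65 ≈ 0.189 mm/year.
Length of B = 0.189 × 27 = 5.1 mm.

5.1 mm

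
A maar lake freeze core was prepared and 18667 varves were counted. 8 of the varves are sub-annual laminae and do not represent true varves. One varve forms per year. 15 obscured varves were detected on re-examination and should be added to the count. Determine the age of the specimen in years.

True varve count = 18667 − 8 + 15 = 18674.
With a one-to-one varve periodicity this is 18674 years.

18674 years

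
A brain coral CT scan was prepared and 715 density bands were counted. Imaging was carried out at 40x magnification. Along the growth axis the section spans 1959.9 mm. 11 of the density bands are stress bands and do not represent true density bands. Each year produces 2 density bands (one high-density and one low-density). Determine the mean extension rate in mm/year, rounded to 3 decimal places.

5.568 mm/year

Correcting the raw count gives 715 − 11 = 704 true density bands.
Dividing by 2 density bands per year: 704 / 2 = 352 years.
1959.9 mm over 352 years gives 1959.9 / 352 ≈ 5.568 mm/year.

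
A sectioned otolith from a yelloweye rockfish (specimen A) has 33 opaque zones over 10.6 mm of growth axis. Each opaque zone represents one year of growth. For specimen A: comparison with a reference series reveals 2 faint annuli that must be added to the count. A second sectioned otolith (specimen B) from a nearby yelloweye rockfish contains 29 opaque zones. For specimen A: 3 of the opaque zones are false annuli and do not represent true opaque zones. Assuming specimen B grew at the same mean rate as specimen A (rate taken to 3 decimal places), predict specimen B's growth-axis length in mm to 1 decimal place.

9.6 mm

Specimen A: adjusted count: 33 − 3 + 2 = 32 opaque zones.
A: 10.6 mm over 32 years gives 10.6 / 32 ≈ 0.331 mm/yr.
For B, 0.331 mm/year × 29 years = 9.6 mm.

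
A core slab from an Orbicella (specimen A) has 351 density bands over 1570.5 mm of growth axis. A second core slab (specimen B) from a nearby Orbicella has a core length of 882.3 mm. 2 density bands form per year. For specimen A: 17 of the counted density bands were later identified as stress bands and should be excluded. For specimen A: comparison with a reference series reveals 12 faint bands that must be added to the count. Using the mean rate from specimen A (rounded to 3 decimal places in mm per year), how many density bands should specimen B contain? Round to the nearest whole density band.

194 density bands

Specimen A: after corrections the count is 351 − 17 + 12 = 346 density bands.
Specimen A: 346 density bands at 2 per year is 346 / 2 = 173 years.
A: 1570.5 mm over 173 years gives 1570.5 / 173 ≈ 9.078 mm/year.
B spans 882.3 / 9.078 = 97.19 years; at 2 density bands per year that is 97.19 × 2 ≈ 194 density bands.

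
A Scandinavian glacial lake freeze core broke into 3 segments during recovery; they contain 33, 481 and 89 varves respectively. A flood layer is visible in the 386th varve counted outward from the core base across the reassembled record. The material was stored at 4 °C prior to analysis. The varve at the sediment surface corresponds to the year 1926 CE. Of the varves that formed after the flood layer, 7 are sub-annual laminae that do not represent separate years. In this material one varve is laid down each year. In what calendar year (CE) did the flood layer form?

Total varves = 33 + 481 + 89 = 603.
The flood layer sits at varve 386 from the core base, so 603 − 386 = 217 varves formed after it.
Removing the 7 false varves leaves 217 − 7 = 210 true varves beyond the flood layer.
Counting back 210 years from 1926 CE places the flood layer in 1926 − 210 = 1716 CE.

1716 CE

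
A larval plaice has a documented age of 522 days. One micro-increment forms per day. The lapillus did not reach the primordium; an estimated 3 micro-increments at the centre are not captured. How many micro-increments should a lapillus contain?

519 micro-increments

At one micro-increment per day, 522 days correspond to 522 micro-increments.
Less the 3 uncaptured micro-increments: 522 − 3 = 519.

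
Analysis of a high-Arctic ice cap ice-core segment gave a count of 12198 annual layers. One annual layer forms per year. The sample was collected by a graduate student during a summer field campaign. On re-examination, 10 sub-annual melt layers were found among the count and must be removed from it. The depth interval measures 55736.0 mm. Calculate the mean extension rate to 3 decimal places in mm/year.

4.573 mm/year

True annual layer count = 12198 − 10 = 12188.
55736.0 mm over 12188 years gives 55736.0 / 12188 ≈ 4.573 mm/year.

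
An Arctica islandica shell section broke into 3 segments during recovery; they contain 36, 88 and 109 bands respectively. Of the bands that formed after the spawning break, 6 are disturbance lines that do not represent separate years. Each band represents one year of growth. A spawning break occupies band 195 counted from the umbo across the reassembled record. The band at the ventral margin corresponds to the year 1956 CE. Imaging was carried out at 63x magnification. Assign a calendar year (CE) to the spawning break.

Total bands = 36 + 88 + 109 = 233.
Between band 195 and the ventral margin there are 233 − 195 = 38 bands.
Removing the 6 false bands leaves 38 − 6 = 32 true bands beyond the spawning break.
1956 − 32 = 1924 CE.

1924 CE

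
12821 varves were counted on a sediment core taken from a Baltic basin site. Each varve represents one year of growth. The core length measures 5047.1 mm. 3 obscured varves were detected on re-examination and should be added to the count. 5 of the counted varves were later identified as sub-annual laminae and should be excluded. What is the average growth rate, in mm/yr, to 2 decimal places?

True varve count = 12821 − 5 + 3 = 12819.
Mean rate = 5047.1 mm / 12819 years ≈ 0.39 mm/yr.

0.39 mm/yr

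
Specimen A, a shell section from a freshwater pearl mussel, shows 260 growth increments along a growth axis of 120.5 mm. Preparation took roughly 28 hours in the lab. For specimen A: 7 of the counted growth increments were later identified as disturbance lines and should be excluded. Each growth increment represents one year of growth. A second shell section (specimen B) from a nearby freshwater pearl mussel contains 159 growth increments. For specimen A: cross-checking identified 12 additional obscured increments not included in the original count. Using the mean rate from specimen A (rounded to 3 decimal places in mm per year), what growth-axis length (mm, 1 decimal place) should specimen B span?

72.3 mm

Specimen A: correcting the raw count gives 260 − 7 + 12 = 265 true growth increments.
A: Extension rate ≈ 120.5 / 265 = 0.455 mm/yr.
B's length ≈ 0.455 × 159 = 72.3 mm.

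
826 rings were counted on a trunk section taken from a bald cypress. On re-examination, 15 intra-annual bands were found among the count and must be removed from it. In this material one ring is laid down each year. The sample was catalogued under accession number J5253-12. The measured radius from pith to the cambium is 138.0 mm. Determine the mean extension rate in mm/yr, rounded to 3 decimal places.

0.170 mm/yr

Adjusted count: 826 − 15 = 811 rings.
Mean rate = 138.0 mm / 811 years ≈ 0.170 mm/yr.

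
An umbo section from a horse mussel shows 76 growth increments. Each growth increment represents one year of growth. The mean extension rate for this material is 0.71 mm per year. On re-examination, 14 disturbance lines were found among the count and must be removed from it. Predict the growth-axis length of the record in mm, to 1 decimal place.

44.0 mm

True growth increment count = 76 − 14 = 62.
62 years at 0.71 mm/year gives 0.71 × 62 = 44.0 mm.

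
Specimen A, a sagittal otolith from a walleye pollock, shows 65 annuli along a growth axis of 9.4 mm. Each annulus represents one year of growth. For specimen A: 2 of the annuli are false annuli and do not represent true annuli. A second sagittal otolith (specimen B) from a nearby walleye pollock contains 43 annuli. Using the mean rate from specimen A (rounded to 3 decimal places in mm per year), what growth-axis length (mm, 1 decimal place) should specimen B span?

6.4 mm

Specimen A: adjusted count: 65 − 2 = 63 annuli.
A: 9.4 mm over 63 years gives 9.4 / 63 ≈ 0.149 mm/year.
Length of B = 0.149 × 43 = 6.4 mm.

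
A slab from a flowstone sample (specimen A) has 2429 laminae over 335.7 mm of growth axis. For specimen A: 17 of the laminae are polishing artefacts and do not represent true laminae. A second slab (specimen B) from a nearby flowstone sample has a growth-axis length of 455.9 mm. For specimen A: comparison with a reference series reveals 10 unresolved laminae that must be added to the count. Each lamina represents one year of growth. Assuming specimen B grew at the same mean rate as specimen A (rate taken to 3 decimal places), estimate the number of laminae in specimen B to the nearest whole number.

Specimen A: true lamina count = 2429 − 17 + 10 = 2422.
A: Mean rate = 335.7 mm / 2422 years ≈ 0.139 mm/year.
For B, 455.9 / 0.139 = 3279.86 years ≈ 3280 laminae.

3280 laminae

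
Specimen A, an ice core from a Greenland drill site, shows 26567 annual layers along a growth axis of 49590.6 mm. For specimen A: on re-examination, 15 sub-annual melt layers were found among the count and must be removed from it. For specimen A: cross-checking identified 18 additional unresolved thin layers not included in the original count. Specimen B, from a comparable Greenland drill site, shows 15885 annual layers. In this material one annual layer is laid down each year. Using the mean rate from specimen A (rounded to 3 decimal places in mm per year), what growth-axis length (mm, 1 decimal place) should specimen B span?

Specimen A: adjusted count: 26567 − 15 + 18 = 26570 annual layers.
A: 49590.6 mm over 26570 years gives 49590.6 / 26570 ≈ 1.866 mm per year.
For B, 1.866 mm/year × 15885 years = 29641.4 mm.

29641.4 mm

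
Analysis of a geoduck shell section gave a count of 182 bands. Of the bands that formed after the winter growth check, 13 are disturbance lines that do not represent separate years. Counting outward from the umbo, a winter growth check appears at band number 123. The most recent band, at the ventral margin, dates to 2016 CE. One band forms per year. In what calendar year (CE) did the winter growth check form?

Between band 123 and the ventral margin there are 182 − 123 = 59 bands.
59 − 13 false = 46 true bands after the winter growth check.
2016 − 46 = 1970 CE.

1970 CE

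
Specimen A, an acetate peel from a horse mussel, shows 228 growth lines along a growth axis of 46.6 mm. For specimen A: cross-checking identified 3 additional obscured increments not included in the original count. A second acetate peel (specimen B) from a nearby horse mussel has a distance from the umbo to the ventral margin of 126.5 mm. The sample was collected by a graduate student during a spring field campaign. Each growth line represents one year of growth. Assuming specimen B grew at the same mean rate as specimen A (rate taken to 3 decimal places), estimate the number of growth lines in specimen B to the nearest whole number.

Specimen A: true growth line count = 228 + 3 = 231.
A: Extension rate ≈ 46.6 / 231 = 0.202 mm per year.
Specimen B: 126.5 mm / 0.202 mm per year = 626.24 years ≈ 626 growth lines.

626 growth lines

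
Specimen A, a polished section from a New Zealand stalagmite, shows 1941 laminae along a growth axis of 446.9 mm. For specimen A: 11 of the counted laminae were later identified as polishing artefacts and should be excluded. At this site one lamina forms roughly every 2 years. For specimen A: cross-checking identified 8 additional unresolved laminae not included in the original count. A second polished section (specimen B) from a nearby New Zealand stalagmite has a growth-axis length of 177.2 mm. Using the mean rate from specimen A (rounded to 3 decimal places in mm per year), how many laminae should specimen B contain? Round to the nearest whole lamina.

770 laminae

Specimen A: adjusted count: 1941 − 11 + 8 = 1938 laminae.
Specimen A: at 2 years per lamina, 1938 × 2 = 3876 years.
A: Mean rate = 446.9 mm / 3876 years ≈ 0.115 mm/year.
For B, 177.2 / 0.115 = 1540.87 years; at 2 years per lamina that is 1540.87 / 2 ≈ 770 laminae.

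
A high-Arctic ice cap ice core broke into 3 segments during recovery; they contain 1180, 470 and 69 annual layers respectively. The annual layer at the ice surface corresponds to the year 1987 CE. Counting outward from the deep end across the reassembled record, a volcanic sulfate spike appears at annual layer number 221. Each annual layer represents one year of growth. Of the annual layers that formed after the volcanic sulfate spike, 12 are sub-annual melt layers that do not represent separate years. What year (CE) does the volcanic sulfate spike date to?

501 CE

Total annual layers = 1180 + 470 + 69 = 1719.
Between annual layer 221 and the ice surface there are 1719 − 221 = 1498 annual layers.
1498 − 12 false = 1486 true annual layers after the volcanic sulfate spike.
1987 − 1486 = 501 CE.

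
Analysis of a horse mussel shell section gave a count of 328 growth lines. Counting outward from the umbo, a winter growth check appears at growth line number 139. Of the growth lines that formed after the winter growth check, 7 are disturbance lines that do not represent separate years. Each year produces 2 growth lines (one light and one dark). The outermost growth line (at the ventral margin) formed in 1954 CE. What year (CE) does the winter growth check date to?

Between growth line 139 and the ventral margin there are 328 − 139 = 189 growth lines.
Removing the 7 false growth lines leaves 189 − 7 = 182 true growth lines beyond the winter growth check.
With 2 growth lines per year, 182 / 2 = 91 years.
1954 − 91 = 1863 CE.

1863 CE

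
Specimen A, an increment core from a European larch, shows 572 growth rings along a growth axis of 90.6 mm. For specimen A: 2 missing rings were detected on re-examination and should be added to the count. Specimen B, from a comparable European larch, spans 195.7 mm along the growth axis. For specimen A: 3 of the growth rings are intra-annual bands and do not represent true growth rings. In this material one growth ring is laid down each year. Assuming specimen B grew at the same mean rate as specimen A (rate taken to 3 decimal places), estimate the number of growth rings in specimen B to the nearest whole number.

Specimen A: after corrections the count is 572 − 3 + 2 = 571 growth rings.
A: Mean rate = 90.6 mm / 571 years ≈ 0.159 mm/yr.
Specimen B: 195.7 mm / 0.159 mm per year = 1230.82 years ≈ 1231 growth rings.

1231 growth rings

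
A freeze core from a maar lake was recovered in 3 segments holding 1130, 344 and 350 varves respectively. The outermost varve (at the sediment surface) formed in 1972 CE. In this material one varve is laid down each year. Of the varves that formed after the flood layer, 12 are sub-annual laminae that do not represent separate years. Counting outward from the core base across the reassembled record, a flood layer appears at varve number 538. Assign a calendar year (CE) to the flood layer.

Total varves = 1130 + 344 + 350 = 1824.
Between varve 538 and the sediment surface there are 1824 − 538 = 1286 varves.
Removing the 12 false varves leaves 1286 − 12 = 1274 true varves beyond the flood layer.
1972 − 1274 = 698 CE.

698 CE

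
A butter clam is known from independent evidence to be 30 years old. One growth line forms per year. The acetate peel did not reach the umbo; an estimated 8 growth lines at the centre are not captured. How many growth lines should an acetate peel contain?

22 growth lines

Expected growth lines over 30 years: 30.
30 − 8 missed = 22 growth lines expected in the prepared section.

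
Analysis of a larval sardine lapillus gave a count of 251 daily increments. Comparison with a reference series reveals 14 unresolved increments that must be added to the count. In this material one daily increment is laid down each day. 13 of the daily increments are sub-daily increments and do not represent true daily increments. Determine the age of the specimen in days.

252 days

True daily increment count = 251 − 13 + 14 = 252.
With a one-to-one daily increment periodicity this is 252 days.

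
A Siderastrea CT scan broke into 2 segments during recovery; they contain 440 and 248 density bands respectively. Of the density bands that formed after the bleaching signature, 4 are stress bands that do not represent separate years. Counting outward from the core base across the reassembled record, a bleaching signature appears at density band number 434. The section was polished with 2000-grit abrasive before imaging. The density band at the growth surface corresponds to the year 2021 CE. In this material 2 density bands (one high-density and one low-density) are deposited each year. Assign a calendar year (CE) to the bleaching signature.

1896 CE

Total density bands = 440 + 248 = 688.
688 − 434 = 254 density bands lie beyond the bleaching signature toward the growth surface.
Excluding 4 false density bands: 254 − 4 = 250.
With 2 density bands per year, 250 / 2 = 125 years.
2021 − 125 = 1896 CE.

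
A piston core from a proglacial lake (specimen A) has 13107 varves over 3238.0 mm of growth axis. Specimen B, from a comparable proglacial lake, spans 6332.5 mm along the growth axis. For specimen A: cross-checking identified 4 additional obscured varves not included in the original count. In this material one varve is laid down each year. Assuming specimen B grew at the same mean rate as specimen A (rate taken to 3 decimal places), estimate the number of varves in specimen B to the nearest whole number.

25638 varves

Specimen A: after corrections the count is 13107 + 4 = 13111 varves.
A: Extension rate ≈ 3238.0 / 13111 = 0.247 mm/yr.
B spans 6332.5 / 0.247 = 25637.65 years ≈ 25638 varves.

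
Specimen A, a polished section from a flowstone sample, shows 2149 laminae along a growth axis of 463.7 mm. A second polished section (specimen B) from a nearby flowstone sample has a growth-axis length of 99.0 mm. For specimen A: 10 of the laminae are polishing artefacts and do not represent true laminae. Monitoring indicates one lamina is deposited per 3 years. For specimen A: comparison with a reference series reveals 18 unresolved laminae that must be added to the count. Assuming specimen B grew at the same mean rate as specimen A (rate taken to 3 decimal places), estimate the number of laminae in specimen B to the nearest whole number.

Specimen A: true lamina count = 2149 − 10 + 18 = 2157.
Specimen A: at 3 years per lamina, 2157 × 3 = 6471 years.
A: Extension rate ≈ 463.7 / 6471 = 0.072 mm/yr.
Specimen B: 99.0 mm / 0.072 mm per year = 1375.00 years; at 3 years per lamina that is 1375.00 / 3 ≈ 458 laminae.

458 laminae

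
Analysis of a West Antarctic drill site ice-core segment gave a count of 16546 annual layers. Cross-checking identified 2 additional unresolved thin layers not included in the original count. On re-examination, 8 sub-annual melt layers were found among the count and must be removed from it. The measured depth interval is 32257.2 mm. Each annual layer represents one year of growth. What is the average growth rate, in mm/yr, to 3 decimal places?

1.950 mm/yr

After corrections the count is 16546 − 8 + 2 = 16540 annual layers.
32257.2 mm over 16540 years gives 32257.2 / 16540 ≈ 1.950 mm/yr.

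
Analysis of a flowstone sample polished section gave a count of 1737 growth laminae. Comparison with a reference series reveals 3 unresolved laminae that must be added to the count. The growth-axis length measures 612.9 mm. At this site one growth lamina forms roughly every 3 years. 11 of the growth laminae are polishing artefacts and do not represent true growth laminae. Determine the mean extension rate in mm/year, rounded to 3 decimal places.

Correcting the raw count gives 1737 − 11 + 3 = 1729 true growth laminae.
At 3 years per growth lamina, 1729 × 3 = 5187 years.
Extension rate ≈ 612.9 / 5187 = 0.118 mm/year.

0.118 mm/year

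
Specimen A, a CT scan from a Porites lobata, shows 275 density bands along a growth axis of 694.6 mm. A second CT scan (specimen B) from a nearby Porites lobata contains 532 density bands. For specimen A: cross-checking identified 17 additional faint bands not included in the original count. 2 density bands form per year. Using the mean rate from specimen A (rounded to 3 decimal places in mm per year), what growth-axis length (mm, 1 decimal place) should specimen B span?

1265.6 mm

Specimen A: correcting the raw count gives 275 + 17 = 292 true density bands.
Specimen A: with 2 density bands per year, 292 / 2 = 146 years.
A: Extension rate ≈ 694.6 / 146 = 4.758 mm/year.
Specimen B: dividing by 2 density bands per year: 532 / 2 = 266 years. Length of B = 4.758 × 266 = 1265.6 mm.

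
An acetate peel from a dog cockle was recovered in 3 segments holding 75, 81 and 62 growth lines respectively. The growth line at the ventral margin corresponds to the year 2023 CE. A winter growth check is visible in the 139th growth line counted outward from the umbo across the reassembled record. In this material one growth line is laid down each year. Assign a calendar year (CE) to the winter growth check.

Total growth lines = 75 + 81 + 62 = 218.
Between growth line 139 and the ventral margin there are 218 − 139 = 79 growth lines.
Counting back 79 years from 2023 CE places the winter growth check in 2023 − 79 = 1944 CE.

1944 CE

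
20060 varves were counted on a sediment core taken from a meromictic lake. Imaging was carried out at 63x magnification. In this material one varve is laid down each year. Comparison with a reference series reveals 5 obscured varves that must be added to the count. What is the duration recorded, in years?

Adjusted count: 20060 + 5 = 20065 varves.
At one varve per year, that is 20065 years.

20065 years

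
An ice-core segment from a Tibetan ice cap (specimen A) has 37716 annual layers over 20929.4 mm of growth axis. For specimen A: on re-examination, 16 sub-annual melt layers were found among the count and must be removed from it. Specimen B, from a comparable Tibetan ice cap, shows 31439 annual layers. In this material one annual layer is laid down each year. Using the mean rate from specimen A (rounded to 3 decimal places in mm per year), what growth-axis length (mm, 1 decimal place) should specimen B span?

17448.6 mm

Specimen A: correcting the raw count gives 37716 − 16 = 37700 true annual layers.
A: Extension rate ≈ 20929.4 / 37700 = 0.555 mm/year.
B's length ≈ 0.555 × 31439 = 17448.6 mm.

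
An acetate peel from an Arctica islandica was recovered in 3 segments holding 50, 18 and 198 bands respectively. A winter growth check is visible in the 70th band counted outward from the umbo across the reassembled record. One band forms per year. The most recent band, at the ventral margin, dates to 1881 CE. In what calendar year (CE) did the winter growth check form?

1685 CE

Total bands = 50 + 18 + 198 = 266.
266 − 70 = 196 bands lie beyond the winter growth check toward the ventral margin.
The band at the ventral margin is 1881 CE, so the winter growth check dates to 1881 − 196 = 1685 CE.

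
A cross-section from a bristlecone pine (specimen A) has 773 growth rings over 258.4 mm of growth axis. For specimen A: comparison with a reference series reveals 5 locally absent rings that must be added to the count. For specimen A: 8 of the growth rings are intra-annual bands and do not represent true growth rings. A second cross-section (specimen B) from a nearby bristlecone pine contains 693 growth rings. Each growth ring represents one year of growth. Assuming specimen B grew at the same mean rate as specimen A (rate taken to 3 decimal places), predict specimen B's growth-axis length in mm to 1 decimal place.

Specimen A: correcting the raw count gives 773 − 8 + 5 = 770 true growth rings.
A: Extension rate ≈ 258.4 / 770 = 0.336 mm/year.
Length of B = 0.336 × 693 = 232.8 mm.

232.8 mm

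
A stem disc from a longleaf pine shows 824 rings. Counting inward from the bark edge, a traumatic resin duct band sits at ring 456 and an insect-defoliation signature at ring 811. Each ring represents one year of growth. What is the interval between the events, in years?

Separation: 811 − 456 = 355 rings.
That is 355 years at one ring per year.

355 yr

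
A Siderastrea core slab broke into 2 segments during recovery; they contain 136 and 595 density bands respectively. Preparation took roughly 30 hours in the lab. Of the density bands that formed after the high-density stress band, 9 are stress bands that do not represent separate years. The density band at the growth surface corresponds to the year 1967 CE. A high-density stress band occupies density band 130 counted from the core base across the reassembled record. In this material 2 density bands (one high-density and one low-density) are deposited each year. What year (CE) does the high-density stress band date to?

1671 CE

Total density bands = 136 + 595 = 731.
The high-density stress band sits at density band 130 from the core base, so 731 − 130 = 601 density bands formed after it.
Excluding 9 false density bands: 601 − 9 = 592.
With 2 density bands per year, 592 / 2 = 296 years.
1967 − 296 = 1671 CE.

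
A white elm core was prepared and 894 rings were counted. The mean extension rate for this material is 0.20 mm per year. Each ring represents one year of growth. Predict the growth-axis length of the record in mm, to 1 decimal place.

178.8 mm

894 years of growth are recorded.
Length ≈ 0.20 × 894 = 178.8 mm.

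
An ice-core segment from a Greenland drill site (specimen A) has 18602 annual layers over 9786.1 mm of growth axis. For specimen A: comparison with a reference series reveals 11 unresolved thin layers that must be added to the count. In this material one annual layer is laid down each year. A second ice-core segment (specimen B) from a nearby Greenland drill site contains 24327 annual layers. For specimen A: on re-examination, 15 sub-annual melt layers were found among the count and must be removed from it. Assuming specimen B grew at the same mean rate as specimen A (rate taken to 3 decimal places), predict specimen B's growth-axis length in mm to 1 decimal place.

12796.0 mm

Specimen A: after corrections the count is 18602 − 15 + 11 = 18598 annual layers.
A: Mean rate = 9786.1 mm / 18598 years ≈ 0.526 mm/yr.
For B, 0.526 mm/year × 24327 years = 12796.0 mm.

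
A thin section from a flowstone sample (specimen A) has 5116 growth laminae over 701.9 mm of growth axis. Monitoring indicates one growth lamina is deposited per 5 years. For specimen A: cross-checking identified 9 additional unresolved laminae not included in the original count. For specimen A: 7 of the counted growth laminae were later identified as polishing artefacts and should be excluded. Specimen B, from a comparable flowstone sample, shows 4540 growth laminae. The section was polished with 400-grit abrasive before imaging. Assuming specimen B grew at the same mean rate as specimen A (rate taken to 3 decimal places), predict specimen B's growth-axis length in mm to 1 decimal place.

Specimen A: correcting the raw count gives 5116 − 7 + 9 = 5118 true growth laminae.
Specimen A: at 5 years per growth lamina, 5118 × 5 = 25590 years.
A: Mean rate = 701.9 mm / 25590 years ≈ 0.027 mm/yr.
Specimen B: at 5 years per growth lamina, 4540 × 5 = 22700 years. B's length ≈ 0.027 × 22700 = 612.9 mm.

612.9 mm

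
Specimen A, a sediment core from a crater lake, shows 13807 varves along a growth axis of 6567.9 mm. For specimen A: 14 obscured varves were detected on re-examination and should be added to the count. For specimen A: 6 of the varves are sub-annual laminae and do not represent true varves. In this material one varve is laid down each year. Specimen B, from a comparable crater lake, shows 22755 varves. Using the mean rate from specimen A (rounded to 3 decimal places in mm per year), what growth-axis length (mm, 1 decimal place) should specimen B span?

Specimen A: after corrections the count is 13807 − 6 + 14 = 13815 varves.
A: Extension rate ≈ 6567.9 / 13815 = 0.475 mm/year.
B's length ≈ 0.475 × 22755 = 10808.6 mm.

10808.6 mm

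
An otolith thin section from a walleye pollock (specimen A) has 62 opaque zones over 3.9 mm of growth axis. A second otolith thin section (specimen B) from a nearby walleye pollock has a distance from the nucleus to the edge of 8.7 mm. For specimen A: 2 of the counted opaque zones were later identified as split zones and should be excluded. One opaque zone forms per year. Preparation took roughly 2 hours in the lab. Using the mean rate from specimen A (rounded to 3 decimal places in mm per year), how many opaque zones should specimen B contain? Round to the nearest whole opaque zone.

134 opaque zones

Specimen A: true opaque zone count = 62 − 2 = 60.
A: 3.9 mm over 60 years gives 3.9 / 60 ≈ 0.065 mm/year.
B spans 8.7 / 0.065 = 133.85 years ≈ 134 opaque zones.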